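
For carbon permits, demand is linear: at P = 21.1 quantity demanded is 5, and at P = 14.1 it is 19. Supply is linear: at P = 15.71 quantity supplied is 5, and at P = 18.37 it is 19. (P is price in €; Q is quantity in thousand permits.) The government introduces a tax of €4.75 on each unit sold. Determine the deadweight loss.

€16.35 thousand

Demand slope = (14.1 − 21.1)/(19 − 5) = −0.5, so P = 23.6 − 0.5Q.
Supply slope = (18.37 − 15.71)/(19 − 5) = 0.19, so P = 14.76 + 0.19Q.
Competitive equilibrium: 23.6 − 0.5Q = 14.76 + 0.19Q → Q* = 12.8116, P* = 17.1942.
With the tax, the buyer price exceeds the seller price by 4.75: (23.6 − 0.5Q) − (14.76 + 0.19Q) = 4.75 → Q' = 5.9275.
ΔQ = 12.8116 − 5.9275 = 6.8841; the wedge equals the tax, 4.75.
Deadweight loss = ½ × 6.8841 × 4.75 = €16.35 thousand.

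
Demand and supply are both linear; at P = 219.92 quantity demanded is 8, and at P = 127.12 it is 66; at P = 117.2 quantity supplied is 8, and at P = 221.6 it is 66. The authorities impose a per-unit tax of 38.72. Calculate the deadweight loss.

Demand slope = (127.12 − 219.92)/(66 − 8) = −1.6, so P = 232.72 − 1.6Q.
Supply slope = (221.6 − 117.2)/(66 − 8) = 1.8, so P = 102.8 + 1.8Q.
Competitive equilibrium: 232.72 − 1.6Q = 102.8 + 1.8Q → Q* = 38.2118, P* = 171.5812.
With the tax, the buyer price exceeds the seller price by 38.72: (232.72 − 1.6Q) − (102.8 + 1.8Q) = 38.72 → Q' = 26.8235.
ΔQ = 38.2118 − 26.8235 = 11.3883; the wedge equals the tax, 38.72.
Deadweight loss = ½ × 11.3883 × 38.72 = 220.48.

220.48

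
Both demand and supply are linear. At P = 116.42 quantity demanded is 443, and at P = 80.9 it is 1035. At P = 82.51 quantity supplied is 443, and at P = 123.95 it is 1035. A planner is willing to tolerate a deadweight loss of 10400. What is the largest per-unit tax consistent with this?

52

Demand slope = (80.9 − 116.42)/(1035 − 443) = −0.06, so P = 143 − 0.06Q.
Supply slope = (123.95 − 82.51)/(1035 − 443) = 0.07, so P = 51.5 + 0.07Q.
Competitive equilibrium: 143 − 0.06Q = 51.5 + 0.07Q → Q* = 703.8462, P* = 100.7692.
A tax t gives ΔQ = t/0.13 and wedge t, so DWL = t²/0.26.
t²/0.26 = 10400 → t² = 2704 → t = 52.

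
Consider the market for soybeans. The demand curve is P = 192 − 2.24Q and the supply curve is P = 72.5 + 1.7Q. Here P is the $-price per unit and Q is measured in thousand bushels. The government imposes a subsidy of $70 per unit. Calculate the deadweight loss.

$621.83 thousand

Competitive equilibrium: 192 − 2.24Q = 72.5 + 1.7Q → Q* = 30.3299, P* = 124.0609.
The subsidy lowers effective supply by 70: P = 2.5 + 1.7Q.
New quantity: 192 − 2.24Q = 2.5 + 1.7Q → Q' = 48.0964.
Overproduction ΔQ = 48.0964 − 30.3299 = 17.7665; wedge = subsidy = 70.
Deadweight loss = ½ × 17.7665 × 70 = $621.83 thousand.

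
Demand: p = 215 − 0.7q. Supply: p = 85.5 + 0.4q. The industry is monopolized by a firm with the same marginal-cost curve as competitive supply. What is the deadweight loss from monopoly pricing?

Competitive equilibrium: 215 − 0.7q = 85.5 + 0.4q → q* = 117.7273, p* = 132.5909.
Marginal revenue: MR = 215 − 1.4q. Set MR = MC: 215 − 1.4q = 85.5 + 0.4q → q_m = 71.9444.
Price p_m = 215 − 0.7·71.9444 = 164.6389; MC(q_m) = 85.5 + 0.4·71.9444 = 114.2778.
Competitive q* = 117.7273, so Δq = 45.7829; wedge = 164.6389 − 114.2778 = 50.3611.
DWL = ½ × 45.7829 × 50.3611 = 1152.84.

1152.84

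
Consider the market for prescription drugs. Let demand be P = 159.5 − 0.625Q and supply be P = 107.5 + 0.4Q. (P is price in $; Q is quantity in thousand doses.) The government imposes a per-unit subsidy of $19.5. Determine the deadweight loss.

Competitive equilibrium: 159.5 − 0.625Q = 107.5 + 0.4Q → Q* = 50.7317, P* = 127.7927.
The subsidy lowers effective supply by 19.5: P = 88 + 0.4Q.
New quantity: 159.5 − 0.625Q = 88 + 0.4Q → Q' = 69.7561.
Overproduction ΔQ = 69.7561 − 50.7317 = 19.0244; wedge = subsidy = 19.5.
DWL = ½ × 19.0244 × 19.5 = $185.49 thousand.

$185.49 thousand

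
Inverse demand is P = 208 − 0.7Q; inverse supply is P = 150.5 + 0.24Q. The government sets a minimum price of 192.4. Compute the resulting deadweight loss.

Competitive equilibrium: 208 − 0.7Q = 150.5 + 0.24Q → Q* = 61.1702, P* = 165.1809.
At the floor P = 192.4, quantity demanded = (208 − 192.4)/0.7 = 22.2857.
Sellers' marginal cost at Q' = 22.2857: 150.5 + 0.24·22.2857 = 155.8486.
ΔQ = 61.1702 − 22.2857 = 38.8845; wedge = 192.4 − 155.8486 = 36.5514.
DWL = ½ × 38.8845 × 36.5514 = 710.64.

710.64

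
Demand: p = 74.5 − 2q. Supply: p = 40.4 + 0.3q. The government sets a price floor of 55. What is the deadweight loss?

29.63

Competitive equilibrium: 74.5 − 2q = 40.4 + 0.3q → q* = 14.8261, p* = 44.8478.
At the floor p = 55, quantity demanded = (74.5 − 55)/2 = 9.75.
Sellers' marginal cost at q' = 9.75: 40.4 + 0.3·9.75 = 43.325.
Δq = 14.8261 − 9.75 = 5.0761; wedge = 55 − 43.325 = 11.675.
Welfare loss = ½ × 5.0761 × 11.675 = 29.63.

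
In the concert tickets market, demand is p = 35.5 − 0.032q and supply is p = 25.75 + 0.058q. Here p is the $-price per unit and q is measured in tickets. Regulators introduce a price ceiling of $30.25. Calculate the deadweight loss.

$42.54

Competitive equilibrium: 35.5 − 0.032q = 25.75 + 0.058q → q* = 108.3333, p* = 32.0333.
At the ceiling p = 30.25, quantity supplied = (30.25 − 25.75)/0.058 = 77.5862.
Willingness to pay at q' = 77.5862: 35.5 − 0.032·77.5862 = 33.0172.
Δq = 108.3333 − 77.5862 = 30.7471; wedge = 33.0172 − 30.25 = 2.7672.
Welfare loss = ½ × 30.7471 × 2.7672 = $42.54.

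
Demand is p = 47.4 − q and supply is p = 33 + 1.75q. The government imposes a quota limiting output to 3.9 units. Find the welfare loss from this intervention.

Competitive equilibrium: 47.4 − q = 33 + 1.75q → q* = 5.2364, p* = 42.1636.
At q = 3.9: demand price = 47.4 − 1·3.9 = 43.5; supply price = 33 + 1.75·3.9 = 39.825.
Δq = 5.2364 − 3.9 = 1.3364; wedge = 43.5 − 39.825 = 3.675.
Deadweight loss = ½ × 1.3364 × 3.675 = 2.46.

2.46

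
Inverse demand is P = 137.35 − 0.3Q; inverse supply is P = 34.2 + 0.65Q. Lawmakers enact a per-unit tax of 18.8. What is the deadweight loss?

186.02

Competitive equilibrium: 137.35 − 0.3Q = 34.2 + 0.65Q → Q* = 108.5789, P* = 104.7763.
With the tax, the buyer price exceeds the seller price by 18.8: (137.35 − 0.3Q) − (34.2 + 0.65Q) = 18.8 → Q' = 88.7895.
ΔQ = 108.5789 − 88.7895 = 19.7894; the wedge equals the tax, 18.8.
DWL = ½ × 19.7894 × 18.8 = 186.02.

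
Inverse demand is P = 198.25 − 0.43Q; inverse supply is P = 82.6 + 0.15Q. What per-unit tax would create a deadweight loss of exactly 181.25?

14.5

Competitive equilibrium: 198.25 − 0.43Q = 82.6 + 0.15Q → Q* = 199.3966, P* = 112.5095.
A tax t gives ΔQ = t/0.58 and wedge t, so DWL = t²/1.16.
t²/1.16 = 181.25 → t² = 210.25 → t = 14.5.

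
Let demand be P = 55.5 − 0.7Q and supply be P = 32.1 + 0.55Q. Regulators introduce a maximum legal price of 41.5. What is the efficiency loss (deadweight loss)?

Competitive equilibrium: 55.5 − 0.7Q = 32.1 + 0.55Q → Q* = 18.72, P* = 42.396.
At the ceiling P = 41.5, quantity supplied = (41.5 − 32.1)/0.55 = 17.0909.
Willingness to pay at Q' = 17.0909: 55.5 − 0.7·17.0909 = 43.5364.
ΔQ = 18.72 − 17.0909 = 1.6291; wedge = 43.5364 − 41.5 = 2.0364.
Deadweight loss = ½ × 1.6291 × 2.0364 = 1.66.

1.66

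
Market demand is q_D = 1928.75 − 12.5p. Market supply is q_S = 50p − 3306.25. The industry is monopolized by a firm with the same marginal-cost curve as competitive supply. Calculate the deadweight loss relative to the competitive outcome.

7678.85

In inverse form: demand p = 154.3 − 0.08q, supply p = 66.125 + 0.02q.
Competitive equilibrium: 154.3 − 0.08q = 66.125 + 0.02q → q* = 881.75, p* = 83.76.
Marginal revenue: MR = 154.3 − 0.16q. Set MR = MC: 154.3 − 0.16q = 66.125 + 0.02q → q_m = 489.8611.
Price p_m = 154.3 − 0.08·489.8611 = 115.1111; MC(q_m) = 66.125 + 0.02·489.8611 = 75.9222.
Competitive q* = 881.75, so Δq = 391.8889; wedge = 115.1111 − 75.9222 = 39.1889.
Deadweight loss = ½ × 391.8889 × 39.1889 = 7678.85.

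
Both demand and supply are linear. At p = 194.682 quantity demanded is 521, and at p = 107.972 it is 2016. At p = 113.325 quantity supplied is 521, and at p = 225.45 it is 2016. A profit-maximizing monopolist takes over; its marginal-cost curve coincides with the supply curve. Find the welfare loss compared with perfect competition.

7867.67

Demand slope = (107.972 − 194.682)/(2016 − 521) = −0.058, so p = 224.9 − 0.058q.
Supply slope = (225.45 − 113.325)/(2016 − 521) = 0.075, so p = 74.25 + 0.075q.
Competitive equilibrium: 224.9 − 0.058q = 74.25 + 0.075q → q* = 1132.70677, p* = 159.20301.
Marginal revenue: MR = 224.9 − 0.116q. Set MR = MC: 224.9 − 0.116q = 74.25 + 0.075q → q_m = 788.74346.
Price p_m = 224.9 − 0.058·788.74346 = 179.15288; MC(q_m) = 74.25 + 0.075·788.74346 = 133.40576.
Competitive q* = 1132.70677, so Δq = 343.96331; wedge = 179.15288 − 133.40576 = 45.74712.
The triangle = ½ × 343.96331 × 45.74712 = 7867.67.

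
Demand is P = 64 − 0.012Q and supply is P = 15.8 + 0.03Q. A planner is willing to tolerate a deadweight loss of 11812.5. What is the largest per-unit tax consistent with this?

Competitive equilibrium: 64 − 0.012Q = 15.8 + 0.03Q → Q* = 1147.619, P* = 50.2286.
A tax t gives ΔQ = t/0.042 and wedge t, so DWL = t²/0.084.
t²/0.084 = 11812.5 → t² = 992.25 → t = 31.5.

31.5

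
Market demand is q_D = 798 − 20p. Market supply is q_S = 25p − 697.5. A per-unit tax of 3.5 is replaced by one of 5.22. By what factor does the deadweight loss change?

2.224

In inverse form: demand p = 39.9 − 0.05q, supply p = 27.9 + 0.04q.
Competitive equilibrium: 39.9 − 0.05q = 27.9 + 0.04q → q* = 133.3333, p* = 33.2333.
For a per-unit tax t: Δq = t/0.09, so DWL = ½·t·(t/0.09) = t²/0.18.
At t = 3.5: DWL = 68.056. At t = 5.22: DWL = 151.38.
Ratio = (5.22/3.5)² = 2.224.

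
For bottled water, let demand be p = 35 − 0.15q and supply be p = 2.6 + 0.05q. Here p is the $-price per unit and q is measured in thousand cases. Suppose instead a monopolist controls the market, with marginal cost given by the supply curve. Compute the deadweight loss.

Competitive equilibrium: 35 − 0.15q = 2.6 + 0.05q → q* = 162, p* = 10.7.
Marginal revenue: MR = 35 − 0.3q. Set MR = MC: 35 − 0.3q = 2.6 + 0.05q → q_m = 92.5714.
Price p_m = 35 − 0.15·92.5714 = 21.1143; MC(q_m) = 2.6 + 0.05·92.5714 = 7.2286.
Competitive q* = 162, so Δq = 69.4286; wedge = 21.1143 − 7.2286 = 13.8857.
Welfare loss = ½ × 69.4286 × 13.8857 = $482.03 thousand.

$482.03 thousand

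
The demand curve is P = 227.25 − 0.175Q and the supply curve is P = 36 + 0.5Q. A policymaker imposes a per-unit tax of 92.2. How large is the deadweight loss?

Competitive equilibrium: 227.25 − 0.175Q = 36 + 0.5Q → Q* = 283.3333, P* = 177.6667.
With the tax, the buyer price exceeds the seller price by 92.2: (227.25 − 0.175Q) − (36 + 0.5Q) = 92.2 → Q' = 146.7407.
ΔQ = 283.3333 − 146.7407 = 136.5926; the wedge equals the tax, 92.2.
DWL = ½ × 136.5926 × 92.2 = 6296.92.

6296.92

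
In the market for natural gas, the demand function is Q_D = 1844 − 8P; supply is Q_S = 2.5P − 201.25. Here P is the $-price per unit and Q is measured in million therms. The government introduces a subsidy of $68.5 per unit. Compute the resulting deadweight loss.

$4468.81 million

In inverse form: demand P = 230.5 − 0.125Q, supply P = 80.5 + 0.4Q.
Competitive equilibrium: 230.5 − 0.125Q = 80.5 + 0.4Q → Q* = 285.7143, P* = 194.7857.
The subsidy lowers effective supply by 68.5: P = 12 + 0.4Q.
New quantity: 230.5 − 0.125Q = 12 + 0.4Q → Q' = 416.1905.
Overproduction ΔQ = 416.1905 − 285.7143 = 130.4762; wedge = subsidy = 68.5.
The triangle = ½ × 130.4762 × 68.5 = $4468.81 million.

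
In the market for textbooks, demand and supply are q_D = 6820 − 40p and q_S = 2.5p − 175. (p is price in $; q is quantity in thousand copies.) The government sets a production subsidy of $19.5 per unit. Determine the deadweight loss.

$447.35 thousand

In inverse form: demand p = 170.5 − 0.025q, supply p = 70 + 0.4q.
Competitive equilibrium: 170.5 − 0.025q = 70 + 0.4q → q* = 236.4706, p* = 164.5882.
The subsidy lowers effective supply by 19.5: p = 50.5 + 0.4q.
New quantity: 170.5 − 0.025q = 50.5 + 0.4q → q' = 282.3529.
Overproduction Δq = 282.3529 − 236.4706 = 45.8823; wedge = subsidy = 19.5.
Deadweight loss = ½ × 45.8823 × 19.5 = $447.35 thousand.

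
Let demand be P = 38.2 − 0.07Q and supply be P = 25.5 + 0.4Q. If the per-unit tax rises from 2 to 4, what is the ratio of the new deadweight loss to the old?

4

Competitive equilibrium: 38.2 − 0.07Q = 25.5 + 0.4Q → Q* = 27.0213, P* = 36.3085.
For a per-unit tax t: ΔQ = t/0.47, so DWL = ½·t·(t/0.47) = t²/0.94.
At t = 2: DWL = 4.255. At t = 4: DWL = 17.021.
Ratio = (4/2)² = 4.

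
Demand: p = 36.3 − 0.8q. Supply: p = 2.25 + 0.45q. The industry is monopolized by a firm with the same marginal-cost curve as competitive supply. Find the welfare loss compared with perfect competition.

70.63

Competitive equilibrium: 36.3 − 0.8q = 2.25 + 0.45q → q* = 27.24, p* = 14.508.
Marginal revenue: MR = 36.3 − 1.6q. Set MR = MC: 36.3 − 1.6q = 2.25 + 0.45q → q_m = 16.6098.
Price p_m = 36.3 − 0.8·16.6098 = 23.0122; MC(q_m) = 2.25 + 0.45·16.6098 = 9.7244.
Competitive q* = 27.24, so Δq = 10.6302; wedge = 23.0122 − 9.7244 = 13.2878.
The triangle = ½ × 10.6302 × 13.2878 = 70.63.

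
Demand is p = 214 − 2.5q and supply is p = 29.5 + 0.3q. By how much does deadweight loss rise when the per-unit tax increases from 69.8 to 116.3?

1545.29

Competitive equilibrium: 214 − 2.5q = 29.5 + 0.3q → q* = 65.8929, p* = 49.2679.
For a per-unit tax t: Δq = t/2.8, so DWL = ½·t·(t/2.8) = t²/5.6.
At t = 69.8: DWL = 870.0071. At t = 116.3: DWL = 2415.3018.
Increase = 2415.3018 − 870.0071 = 1545.29.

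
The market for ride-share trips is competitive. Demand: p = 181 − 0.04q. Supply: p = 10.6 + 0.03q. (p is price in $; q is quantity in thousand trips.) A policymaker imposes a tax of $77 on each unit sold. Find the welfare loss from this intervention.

Competitive equilibrium: 181 − 0.04q = 10.6 + 0.03q → q* = 2434.2857, p* = 83.6286.
With the tax, the buyer price exceeds the seller price by 77: (181 − 0.04q) − (10.6 + 0.03q) = 77 → q' = 1334.2857.
Δq = 2434.2857 − 1334.2857 = 1100; the wedge equals the tax, 77.
DWL = ½ × 1100 × 77 = $42350 thousand.

$42350 thousand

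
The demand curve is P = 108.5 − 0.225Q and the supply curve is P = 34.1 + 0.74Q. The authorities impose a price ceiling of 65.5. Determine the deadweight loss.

Competitive equilibrium: 108.5 − 0.225Q = 34.1 + 0.74Q → Q* = 77.0984, P* = 91.1528.
At the ceiling P = 65.5, quantity supplied = (65.5 − 34.1)/0.74 = 42.4324.
Willingness to pay at Q' = 42.4324: 108.5 − 0.225·42.4324 = 98.9527.
ΔQ = 77.0984 − 42.4324 = 34.666; wedge = 98.9527 − 65.5 = 33.4527.
DWL = ½ × 34.666 × 33.4527 = 579.84.

579.84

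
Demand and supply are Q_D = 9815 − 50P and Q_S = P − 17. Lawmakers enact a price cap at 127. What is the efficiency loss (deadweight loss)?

2207.06

In inverse form: demand P = 196.3 − 0.02Q, supply P = 17 + Q.
Competitive equilibrium: 196.3 − 0.02Q = 17 + Q → Q* = 175.7843, P* = 192.7843.
At the ceiling P = 127, quantity supplied = (127 − 17)/1 = 110.
Willingness to pay at Q' = 110: 196.3 − 0.02·110 = 194.1.
ΔQ = 175.7843 − 110 = 65.7843; wedge = 194.1 − 127 = 67.1.
DWL = ½ × 65.7843 × 67.1 = 2207.06.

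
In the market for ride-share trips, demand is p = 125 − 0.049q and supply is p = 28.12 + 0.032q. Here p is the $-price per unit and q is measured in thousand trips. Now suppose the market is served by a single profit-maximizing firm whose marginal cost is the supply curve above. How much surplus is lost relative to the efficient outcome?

$8231.12 thousand

Competitive equilibrium: 125 − 0.049q = 28.12 + 0.032q → q* = 1196.04938, p* = 66.39358.
Marginal revenue: MR = 125 − 0.098q. Set MR = MC: 125 − 0.098q = 28.12 + 0.032q → q_m = 745.23077.
Price p_m = 125 − 0.049·745.23077 = 88.48369; MC(q_m) = 28.12 + 0.032·745.23077 = 51.96738.
Competitive q* = 1196.04938, so Δq = 450.81861; wedge = 88.48369 − 51.96738 = 36.51631.
DWL = ½ × 450.81861 × 36.51631 = $8231.12 thousand.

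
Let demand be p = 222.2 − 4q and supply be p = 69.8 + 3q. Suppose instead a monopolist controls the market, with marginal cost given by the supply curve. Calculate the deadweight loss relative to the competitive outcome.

Competitive equilibrium: 222.2 − 4q = 69.8 + 3q → q* = 21.7714, p* = 135.1143.
Marginal revenue: MR = 222.2 − 8q. Set MR = MC: 222.2 − 8q = 69.8 + 3q → q_m = 13.8545.
Price p_m = 222.2 − 4·13.8545 = 166.782; MC(q_m) = 69.8 + 3·13.8545 = 111.3635.
Competitive q* = 21.7714, so Δq = 7.9169; wedge = 166.782 − 111.3635 = 55.4185.
Deadweight loss = ½ × 7.9169 × 55.4185 = 219.37.

219.37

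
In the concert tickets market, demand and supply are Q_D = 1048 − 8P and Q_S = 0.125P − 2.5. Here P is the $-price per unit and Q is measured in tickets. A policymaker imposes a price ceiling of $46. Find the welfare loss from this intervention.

In inverse form: demand P = 131 − 0.125Q, supply P = 20 + 8Q.
Competitive equilibrium: 131 − 0.125Q = 20 + 8Q → Q* = 13.66154, P* = 129.29231.
At the ceiling P = 46, quantity supplied = (46 − 20)/8 = 3.25.
Willingness to pay at Q' = 3.25: 131 − 0.125·3.25 = 130.59375.
ΔQ = 13.66154 − 3.25 = 10.41154; wedge = 130.59375 − 46 = 84.59375.
The triangle = ½ × 10.41154 × 84.59375 = $440.38.

$440.38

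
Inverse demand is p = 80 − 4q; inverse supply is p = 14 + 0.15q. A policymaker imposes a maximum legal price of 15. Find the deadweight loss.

177.04

Competitive equilibrium: 80 − 4q = 14 + 0.15q → q* = 15.9036, p* = 16.3855.
At the ceiling p = 15, quantity supplied = (15 − 14)/0.15 = 6.6667.
Willingness to pay at q' = 6.6667: 80 − 4·6.6667 = 53.3332.
Δq = 15.9036 − 6.6667 = 9.2369; wedge = 53.3332 − 15 = 38.3332.
Deadweight loss = ½ × 9.2369 × 38.3332 = 177.04.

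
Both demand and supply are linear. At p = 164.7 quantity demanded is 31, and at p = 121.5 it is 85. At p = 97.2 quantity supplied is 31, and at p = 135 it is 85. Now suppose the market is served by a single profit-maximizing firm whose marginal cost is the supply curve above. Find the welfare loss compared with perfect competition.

Demand slope = (121.5 − 164.7)/(85 − 31) = −0.8, so p = 189.5 − 0.8q.
Supply slope = (135 − 97.2)/(85 − 31) = 0.7, so p = 75.5 + 0.7q.
Competitive equilibrium: 189.5 − 0.8q = 75.5 + 0.7q → q* = 76, p* = 128.7.
Marginal revenue: MR = 189.5 − 1.6q. Set MR = MC: 189.5 − 1.6q = 75.5 + 0.7q → q_m = 49.5652.
Price p_m = 189.5 − 0.8·49.5652 = 149.8478; MC(q_m) = 75.5 + 0.7·49.5652 = 110.1956.
Competitive q* = 76, so Δq = 26.4348; wedge = 149.8478 − 110.1956 = 39.6522.
DWL = ½ × 26.4348 × 39.6522 = 524.10.

524.10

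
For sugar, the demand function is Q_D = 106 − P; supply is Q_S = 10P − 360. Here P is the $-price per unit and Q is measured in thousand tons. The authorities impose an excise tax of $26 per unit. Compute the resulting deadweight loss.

$307.27 thousand

In inverse form: demand P = 106 − Q, supply P = 36 + 0.1Q.
Competitive equilibrium: 106 − Q = 36 + 0.1Q → Q* = 63.6364, P* = 42.3636.
With the tax, the buyer price exceeds the seller price by 26: (106 − Q) − (36 + 0.1Q) = 26 → Q' = 40.
ΔQ = 63.6364 − 40 = 23.6364; the wedge equals the tax, 26.
DWL = ½ × 23.6364 × 26 = $307.27 thousand.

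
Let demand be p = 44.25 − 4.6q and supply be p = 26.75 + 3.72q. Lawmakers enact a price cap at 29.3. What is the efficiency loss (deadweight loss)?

Competitive equilibrium: 44.25 − 4.6q = 26.75 + 3.72q → q* = 2.1034, p* = 34.5745.
At the ceiling p = 29.3, quantity supplied = (29.3 − 26.75)/3.72 = 0.6855.
Willingness to pay at q' = 0.6855: 44.25 − 4.6·0.6855 = 41.0967.
Δq = 2.1034 − 0.6855 = 1.4179; wedge = 41.0967 − 29.3 = 11.7967.
Deadweight loss = ½ × 1.4179 × 11.7967 = 8.36.

8.36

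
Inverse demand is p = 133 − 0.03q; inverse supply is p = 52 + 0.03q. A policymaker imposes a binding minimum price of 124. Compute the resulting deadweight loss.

33075

Competitive equilibrium: 133 − 0.03q = 52 + 0.03q → q* = 1350, p* = 92.5.
At the floor p = 124, quantity demanded = (133 − 124)/0.03 = 300.
Sellers' marginal cost at q' = 300: 52 + 0.03·300 = 61.
Δq = 1350 − 300 = 1050; wedge = 124 − 61 = 63.
Welfare loss = ½ × 1050 × 63 = 33075.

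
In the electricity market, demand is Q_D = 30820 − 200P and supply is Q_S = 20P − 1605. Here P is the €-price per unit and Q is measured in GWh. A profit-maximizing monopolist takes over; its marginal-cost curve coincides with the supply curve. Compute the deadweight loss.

€344.31

In inverse form: demand P = 154.1 − 0.005Q, supply P = 80.25 + 0.05Q.
Competitive equilibrium: 154.1 − 0.005Q = 80.25 + 0.05Q → Q* = 1342.72727, P* = 147.38636.
Marginal revenue: MR = 154.1 − 0.01Q. Set MR = MC: 154.1 − 0.01Q = 80.25 + 0.05Q → Q_m = 1230.83333.
Price P_m = 154.1 − 0.005·1230.83333 = 147.94583; MC(Q_m) = 80.25 + 0.05·1230.83333 = 141.79167.
Competitive Q* = 1342.72727, so ΔQ = 111.89394; wedge = 147.94583 − 141.79167 = 6.15416.
The triangle = ½ × 111.89394 × 6.15416 = €344.31.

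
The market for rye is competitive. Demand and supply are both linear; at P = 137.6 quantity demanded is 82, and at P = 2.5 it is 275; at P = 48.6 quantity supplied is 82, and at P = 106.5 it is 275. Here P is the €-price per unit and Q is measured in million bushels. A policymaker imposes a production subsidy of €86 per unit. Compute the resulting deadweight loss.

Demand slope = (2.5 − 137.6)/(275 − 82) = −0.7, so P = 195 − 0.7Q.
Supply slope = (106.5 − 48.6)/(275 − 82) = 0.3, so P = 24 + 0.3Q.
Competitive equilibrium: 195 − 0.7Q = 24 + 0.3Q → Q* = 171, P* = 75.3.
The subsidy lowers effective supply by 86: P = 0.3Q − 62.
New quantity: 195 − 0.7Q = 0.3Q − 62 → Q' = 257.
Overproduction ΔQ = 257 − 171 = 86; wedge = subsidy = 86.
Deadweight loss = ½ × 86 × 86 = €3698 million.

€3698 million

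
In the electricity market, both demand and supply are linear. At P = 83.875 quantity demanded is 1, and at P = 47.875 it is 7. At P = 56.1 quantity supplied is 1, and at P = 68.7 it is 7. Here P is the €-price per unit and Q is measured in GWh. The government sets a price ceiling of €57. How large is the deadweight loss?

Demand slope = (47.875 − 83.875)/(7 − 1) = −6, so P = 89.875 − 6Q.
Supply slope = (68.7 − 56.1)/(7 − 1) = 2.1, so P = 54 + 2.1Q.
Competitive equilibrium: 89.875 − 6Q = 54 + 2.1Q → Q* = 4.429, P* = 63.3009.
At the ceiling P = 57, quantity supplied = (57 − 54)/2.1 = 1.4286.
Willingness to pay at Q' = 1.4286: 89.875 − 6·1.4286 = 81.3034.
ΔQ = 4.429 − 1.4286 = 3.0004; wedge = 81.3034 − 57 = 24.3034.
The triangle = ½ × 3.0004 × 24.3034 = €36.46.

€36.46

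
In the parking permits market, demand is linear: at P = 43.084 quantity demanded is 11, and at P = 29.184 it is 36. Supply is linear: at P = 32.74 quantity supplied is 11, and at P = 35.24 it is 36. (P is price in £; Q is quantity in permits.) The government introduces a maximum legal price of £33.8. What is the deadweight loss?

£8.76

Demand slope = (29.184 − 43.084)/(36 − 11) = −0.556, so P = 49.2 − 0.556Q.
Supply slope = (35.24 − 32.74)/(36 − 11) = 0.1, so P = 31.64 + 0.1Q.
Competitive equilibrium: 49.2 − 0.556Q = 31.64 + 0.1Q → Q* = 26.7683, P* = 34.3168.
At the ceiling P = 33.8, quantity supplied = (33.8 − 31.64)/0.1 = 21.6.
Willingness to pay at Q' = 21.6: 49.2 − 0.556·21.6 = 37.1904.
ΔQ = 26.7683 − 21.6 = 5.1683; wedge = 37.1904 − 33.8 = 3.3904.
Welfare loss = ½ × 5.1683 × 3.3904 = £8.76.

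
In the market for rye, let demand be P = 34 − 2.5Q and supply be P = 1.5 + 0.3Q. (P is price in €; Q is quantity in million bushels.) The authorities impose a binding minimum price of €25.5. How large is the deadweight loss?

€94.30 million

Competitive equilibrium: 34 − 2.5Q = 1.5 + 0.3Q → Q* = 11.6071, P* = 4.9821.
At the floor P = 25.5, quantity demanded = (34 − 25.5)/2.5 = 3.4.
Sellers' marginal cost at Q' = 3.4: 1.5 + 0.3·3.4 = 2.52.
ΔQ = 11.6071 − 3.4 = 8.2071; wedge = 25.5 − 2.52 = 22.98.
Deadweight loss = ½ × 8.2071 × 22.98 = €94.30 million.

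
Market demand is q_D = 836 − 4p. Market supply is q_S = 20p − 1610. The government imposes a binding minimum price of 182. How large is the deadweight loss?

In inverse form: demand p = 209 − 0.25q, supply p = 80.5 + 0.05q.
Competitive equilibrium: 209 − 0.25q = 80.5 + 0.05q → q* = 428.3333, p* = 101.9167.
At the floor p = 182, quantity demanded = (209 − 182)/0.25 = 108.
Sellers' marginal cost at q' = 108: 80.5 + 0.05·108 = 85.9.
Δq = 428.3333 − 108 = 320.3333; wedge = 182 − 85.9 = 96.1.
Welfare loss = ½ × 320.3333 × 96.1 = 15392.02.

15392.02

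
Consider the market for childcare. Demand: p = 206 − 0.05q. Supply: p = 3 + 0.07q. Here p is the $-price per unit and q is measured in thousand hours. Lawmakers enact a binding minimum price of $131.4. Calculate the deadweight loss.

$2392.01 thousand

Competitive equilibrium: 206 − 0.05q = 3 + 0.07q → q* = 1691.6667, p* = 121.4167.
At the floor p = 131.4, quantity demanded = (206 − 131.4)/0.05 = 1492.
Sellers' marginal cost at q' = 1492: 3 + 0.07·1492 = 107.44.
Δq = 1691.6667 − 1492 = 199.6667; wedge = 131.4 − 107.44 = 23.96.
Welfare loss = ½ × 199.6667 × 23.96 = $2392.01 thousand.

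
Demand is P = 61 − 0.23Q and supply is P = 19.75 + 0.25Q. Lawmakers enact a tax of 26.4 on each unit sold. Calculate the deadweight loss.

726

Competitive equilibrium: 61 − 0.23Q = 19.75 + 0.25Q → Q* = 85.9375, P* = 41.2344.
With the tax, the buyer price exceeds the seller price by 26.4: (61 − 0.23Q) − (19.75 + 0.25Q) = 26.4 → Q' = 30.9375.
ΔQ = 85.9375 − 30.9375 = 55; the wedge equals the tax, 26.4.
Welfare loss = ½ × 55 × 26.4 = 726.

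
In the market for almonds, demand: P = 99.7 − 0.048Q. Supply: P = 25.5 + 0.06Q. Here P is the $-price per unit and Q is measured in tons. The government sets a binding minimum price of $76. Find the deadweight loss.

Competitive equilibrium: 99.7 − 0.048Q = 25.5 + 0.06Q → Q* = 687.037, P* = 66.7222.
At the floor P = 76, quantity demanded = (99.7 − 76)/0.048 = 493.75.
Sellers' marginal cost at Q' = 493.75: 25.5 + 0.06·493.75 = 55.125.
ΔQ = 687.037 − 493.75 = 193.287; wedge = 76 − 55.125 = 20.875.
DWL = ½ × 193.287 × 20.875 = $2017.43.

$2017.43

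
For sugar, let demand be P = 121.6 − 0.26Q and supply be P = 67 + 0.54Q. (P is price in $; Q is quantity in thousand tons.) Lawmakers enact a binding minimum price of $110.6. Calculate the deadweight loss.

$269.20 thousand

Competitive equilibrium: 121.6 − 0.26Q = 67 + 0.54Q → Q* = 68.25, P* = 103.855.
At the floor P = 110.6, quantity demanded = (121.6 − 110.6)/0.26 = 42.3077.
Sellers' marginal cost at Q' = 42.3077: 67 + 0.54·42.3077 = 89.8462.
ΔQ = 68.25 − 42.3077 = 25.9423; wedge = 110.6 − 89.8462 = 20.7538.
Welfare loss = ½ × 25.9423 × 20.7538 = $269.20 thousand.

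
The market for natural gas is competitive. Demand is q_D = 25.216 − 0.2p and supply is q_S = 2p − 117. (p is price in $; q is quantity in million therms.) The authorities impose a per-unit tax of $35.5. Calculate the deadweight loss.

In inverse form: demand p = 126.08 − 5q, supply p = 58.5 + 0.5q.
Competitive equilibrium: 126.08 − 5q = 58.5 + 0.5q → q* = 12.2873, p* = 64.6436.
With the tax, the buyer price exceeds the seller price by 35.5: (126.08 − 5q) − (58.5 + 0.5q) = 35.5 → q' = 5.8327.
Δq = 12.2873 − 5.8327 = 6.4546; the wedge equals the tax, 35.5.
The triangle = ½ × 6.4546 × 35.5 = $114.57 million.

$114.57 million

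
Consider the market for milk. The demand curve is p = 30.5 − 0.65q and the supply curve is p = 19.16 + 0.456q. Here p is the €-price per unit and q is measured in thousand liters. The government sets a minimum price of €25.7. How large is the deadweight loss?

€4.55 thousand

Competitive equilibrium: 30.5 − 0.65q = 19.16 + 0.456q → q* = 10.2532, p* = 23.8354.
At the floor p = 25.7, quantity demanded = (30.5 − 25.7)/0.65 = 7.3846.
Sellers' marginal cost at q' = 7.3846: 19.16 + 0.456·7.3846 = 22.5274.
Δq = 10.2532 − 7.3846 = 2.8686; wedge = 25.7 − 22.5274 = 3.1726.
The triangle = ½ × 2.8686 × 3.1726 = €4.55 thousand.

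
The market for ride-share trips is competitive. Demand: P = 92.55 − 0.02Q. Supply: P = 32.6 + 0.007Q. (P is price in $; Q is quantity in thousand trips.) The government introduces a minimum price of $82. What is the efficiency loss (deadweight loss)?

$38688.44 thousand

Competitive equilibrium: 92.55 − 0.02Q = 32.6 + 0.007Q → Q* = 2220.3704, P* = 48.1426.
At the floor P = 82, quantity demanded = (92.55 − 82)/0.02 = 527.5.
Sellers' marginal cost at Q' = 527.5: 32.6 + 0.007·527.5 = 36.2925.
ΔQ = 2220.3704 − 527.5 = 1692.8704; wedge = 82 − 36.2925 = 45.7075.
The triangle = ½ × 1692.8704 × 45.7075 = $38688.44 thousand.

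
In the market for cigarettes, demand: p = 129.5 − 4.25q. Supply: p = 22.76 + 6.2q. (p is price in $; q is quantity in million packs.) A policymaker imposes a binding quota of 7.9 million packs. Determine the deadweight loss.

$27.99 million

Competitive equilibrium: 129.5 − 4.25q = 22.76 + 6.2q → q* = 10.2144, p* = 86.089.
At q = 7.9: demand price = 129.5 − 4.25·7.9 = 95.925; supply price = 22.76 + 6.2·7.9 = 71.74.
Δq = 10.2144 − 7.9 = 2.3144; wedge = 95.925 − 71.74 = 24.185.
DWL = ½ × 2.3144 × 24.185 = $27.99 million.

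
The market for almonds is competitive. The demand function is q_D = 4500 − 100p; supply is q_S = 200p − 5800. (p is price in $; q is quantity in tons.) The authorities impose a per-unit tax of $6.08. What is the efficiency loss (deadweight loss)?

$1232.21

In inverse form: demand p = 45 − 0.01q, supply p = 29 + 0.005q.
Competitive equilibrium: 45 − 0.01q = 29 + 0.005q → q* = 1066.6667, p* = 34.3333.
With the tax, the buyer price exceeds the seller price by 6.08: (45 − 0.01q) − (29 + 0.005q) = 6.08 → q' = 661.3333.
Δq = 1066.6667 − 661.3333 = 405.3334; the wedge equals the tax, 6.08.
Welfare loss = ½ × 405.3334 × 6.08 = $1232.21.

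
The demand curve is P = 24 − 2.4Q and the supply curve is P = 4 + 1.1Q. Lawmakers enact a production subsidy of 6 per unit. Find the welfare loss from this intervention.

5.14

Competitive equilibrium: 24 − 2.4Q = 4 + 1.1Q → Q* = 5.7143, P* = 10.2857.
The subsidy lowers effective supply by 6: P = 1.1Q − 2.
New quantity: 24 − 2.4Q = 1.1Q − 2 → Q' = 7.4286.
Overproduction ΔQ = 7.4286 − 5.7143 = 1.7143; wedge = subsidy = 6.
Welfare loss = ½ × 1.7143 × 6 = 5.14.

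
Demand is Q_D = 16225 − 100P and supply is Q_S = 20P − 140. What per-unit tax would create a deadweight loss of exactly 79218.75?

97.5

In inverse form: demand P = 162.25 − 0.01Q, supply P = 7 + 0.05Q.
Competitive equilibrium: 162.25 − 0.01Q = 7 + 0.05Q → Q* = 2587.5, P* = 136.375.
A tax t gives ΔQ = t/0.06 and wedge t, so DWL = t²/0.12.
t²/0.12 = 79218.75 → t² = 9506.25 → t = 97.5.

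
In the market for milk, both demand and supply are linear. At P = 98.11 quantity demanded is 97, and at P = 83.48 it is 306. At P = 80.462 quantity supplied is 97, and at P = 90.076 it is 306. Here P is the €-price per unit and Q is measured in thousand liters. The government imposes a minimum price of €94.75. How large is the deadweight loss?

€628.99 thousand

Demand slope = (83.48 − 98.11)/(306 − 97) = −0.07, so P = 104.9 − 0.07Q.
Supply slope = (90.076 − 80.462)/(306 − 97) = 0.046, so P = 76 + 0.046Q.
Competitive equilibrium: 104.9 − 0.07Q = 76 + 0.046Q → Q* = 249.1379, P* = 87.4603.
At the floor P = 94.75, quantity demanded = (104.9 − 94.75)/0.07 = 145.
Sellers' marginal cost at Q' = 145: 76 + 0.046·145 = 82.67.
ΔQ = 249.1379 − 145 = 104.1379; wedge = 94.75 − 82.67 = 12.08.
Deadweight loss = ½ × 104.1379 × 12.08 = €628.99 thousand.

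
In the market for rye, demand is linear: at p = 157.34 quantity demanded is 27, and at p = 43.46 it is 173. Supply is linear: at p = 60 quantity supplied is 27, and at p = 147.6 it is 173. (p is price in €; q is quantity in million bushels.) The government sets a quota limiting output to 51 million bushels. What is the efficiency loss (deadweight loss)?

€1494.28 million

Demand slope = (43.46 − 157.34)/(173 − 27) = −0.78, so p = 178.4 − 0.78q.
Supply slope = (147.6 − 60)/(173 − 27) = 0.6, so p = 43.8 + 0.6q.
Competitive equilibrium: 178.4 − 0.78q = 43.8 + 0.6q → q* = 97.5362, p* = 102.3217.
At q = 51: demand price = 178.4 − 0.78·51 = 138.62; supply price = 43.8 + 0.6·51 = 74.4.
Δq = 97.5362 − 51 = 46.5362; wedge = 138.62 − 74.4 = 64.22.
Welfare loss = ½ × 46.5362 × 64.22 = €1494.28 million.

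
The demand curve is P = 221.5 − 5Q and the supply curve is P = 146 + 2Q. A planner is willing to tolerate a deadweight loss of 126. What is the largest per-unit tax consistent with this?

42

Competitive equilibrium: 221.5 − 5Q = 146 + 2Q → Q* = 10.7857, P* = 167.5714.
A tax t gives ΔQ = t/7 and wedge t, so DWL = t²/14.
t²/14 = 126 → t² = 1764 → t = 42.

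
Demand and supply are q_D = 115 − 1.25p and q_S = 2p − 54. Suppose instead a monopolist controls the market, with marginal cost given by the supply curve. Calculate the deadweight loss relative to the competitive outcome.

In inverse form: demand p = 92 − 0.8q, supply p = 27 + 0.5q.
Competitive equilibrium: 92 − 0.8q = 27 + 0.5q → q* = 50, p* = 52.
Marginal revenue: MR = 92 − 1.6q. Set MR = MC: 92 − 1.6q = 27 + 0.5q → q_m = 30.9524.
Price p_m = 92 − 0.8·30.9524 = 67.2381; MC(q_m) = 27 + 0.5·30.9524 = 42.4762.
Competitive q* = 50, so Δq = 19.0476; wedge = 67.2381 − 42.4762 = 24.7619.
Welfare loss = ½ × 19.0476 × 24.7619 = 235.83.

235.83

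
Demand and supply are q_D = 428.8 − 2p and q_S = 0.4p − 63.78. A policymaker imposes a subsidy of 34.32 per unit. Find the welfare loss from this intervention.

In inverse form: demand p = 214.4 − 0.5q, supply p = 159.45 + 2.5q.
Competitive equilibrium: 214.4 − 0.5q = 159.45 + 2.5q → q* = 18.3167, p* = 205.2417.
The subsidy lowers effective supply by 34.32: p = 125.13 + 2.5q.
New quantity: 214.4 − 0.5q = 125.13 + 2.5q → q' = 29.7567.
Overproduction Δq = 29.7567 − 18.3167 = 11.44; wedge = subsidy = 34.32.
Deadweight loss = ½ × 11.44 × 34.32 = 196.31.

196.31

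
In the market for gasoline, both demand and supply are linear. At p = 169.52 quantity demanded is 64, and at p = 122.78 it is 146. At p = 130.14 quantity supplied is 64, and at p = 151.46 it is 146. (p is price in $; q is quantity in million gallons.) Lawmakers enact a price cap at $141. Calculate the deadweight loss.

$13.37 million

Demand slope = (122.78 − 169.52)/(146 − 64) = −0.57, so p = 206 − 0.57q.
Supply slope = (151.46 − 130.14)/(146 − 64) = 0.26, so p = 113.5 + 0.26q.
Competitive equilibrium: 206 − 0.57q = 113.5 + 0.26q → q* = 111.4458, p* = 142.4759.
At the ceiling p = 141, quantity supplied = (141 − 113.5)/0.26 = 105.7692.
Willingness to pay at q' = 105.7692: 206 − 0.57·105.7692 = 145.7116.
Δq = 111.4458 − 105.7692 = 5.6766; wedge = 145.7116 − 141 = 4.7116.
Deadweight loss = ½ × 5.6766 × 4.7116 = $13.37 million.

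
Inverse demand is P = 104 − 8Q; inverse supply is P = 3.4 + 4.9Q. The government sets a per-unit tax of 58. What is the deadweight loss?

130.39

Competitive equilibrium: 104 − 8Q = 3.4 + 4.9Q → Q* = 7.7984, P* = 41.6124.
With the tax, the buyer price exceeds the seller price by 58: (104 − 8Q) − (3.4 + 4.9Q) = 58 → Q' = 3.3023.
ΔQ = 7.7984 − 3.3023 = 4.4961; the wedge equals the tax, 58.
Welfare loss = ½ × 4.4961 × 58 = 130.39.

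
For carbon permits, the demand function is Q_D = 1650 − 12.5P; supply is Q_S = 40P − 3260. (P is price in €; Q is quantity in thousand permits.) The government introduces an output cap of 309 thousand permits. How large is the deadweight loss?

In inverse form: demand P = 132 − 0.08Q, supply P = 81.5 + 0.025Q.
Competitive equilibrium: 132 − 0.08Q = 81.5 + 0.025Q → Q* = 480.9524, P* = 93.5238.
At Q = 309: demand price = 132 − 0.08·309 = 107.28; supply price = 81.5 + 0.025·309 = 89.225.
ΔQ = 480.9524 − 309 = 171.9524; wedge = 107.28 − 89.225 = 18.055.
DWL = ½ × 171.9524 × 18.055 = €1552.30 thousand.

€1552.30 thousand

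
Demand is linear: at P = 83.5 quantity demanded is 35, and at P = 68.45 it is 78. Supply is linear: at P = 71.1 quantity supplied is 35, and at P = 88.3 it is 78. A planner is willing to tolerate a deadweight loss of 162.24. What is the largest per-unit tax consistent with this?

15.6

Demand slope = (68.45 − 83.5)/(78 − 35) = −0.35, so P = 95.75 − 0.35Q.
Supply slope = (88.3 − 71.1)/(78 − 35) = 0.4, so P = 57.1 + 0.4Q.
Competitive equilibrium: 95.75 − 0.35Q = 57.1 + 0.4Q → Q* = 51.5333, P* = 77.7133.
A tax t gives ΔQ = t/0.75 and wedge t, so DWL = t²/1.5.
t²/1.5 = 162.24 → t² = 243.36 → t = 15.6.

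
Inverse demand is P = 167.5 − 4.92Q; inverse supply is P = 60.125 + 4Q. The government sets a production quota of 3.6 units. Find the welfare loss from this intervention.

Competitive equilibrium: 167.5 − 4.92Q = 60.125 + 4Q → Q* = 12.0376, P* = 108.2752.
At Q = 3.6: demand price = 167.5 − 4.92·3.6 = 149.788; supply price = 60.125 + 4·3.6 = 74.525.
ΔQ = 12.0376 − 3.6 = 8.4376; wedge = 149.788 − 74.525 = 75.263.
Welfare loss = ½ × 8.4376 × 75.263 = 317.52.

317.52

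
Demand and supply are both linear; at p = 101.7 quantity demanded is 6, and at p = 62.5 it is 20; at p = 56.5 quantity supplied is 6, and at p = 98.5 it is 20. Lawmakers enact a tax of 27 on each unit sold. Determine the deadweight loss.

Demand slope = (62.5 − 101.7)/(20 − 6) = −2.8, so p = 118.5 − 2.8q.
Supply slope = (98.5 − 56.5)/(20 − 6) = 3, so p = 38.5 + 3q.
Competitive equilibrium: 118.5 − 2.8q = 38.5 + 3q → q* = 13.7931, p* = 79.87931.
With the tax, the buyer price exceeds the seller price by 27: (118.5 − 2.8q) − (38.5 + 3q) = 27 → q' = 9.13793.
Δq = 13.7931 − 9.13793 = 4.65517; the wedge equals the tax, 27.
Welfare loss = ½ × 4.65517 × 27 = 62.84.

62.84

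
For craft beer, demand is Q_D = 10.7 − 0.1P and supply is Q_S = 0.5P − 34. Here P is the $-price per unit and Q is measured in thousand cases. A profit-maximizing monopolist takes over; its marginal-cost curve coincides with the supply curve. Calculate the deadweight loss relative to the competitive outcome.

In inverse form: demand P = 107 − 10Q, supply P = 68 + 2Q.
Competitive equilibrium: 107 − 10Q = 68 + 2Q → Q* = 3.25, P* = 74.5.
Marginal revenue: MR = 107 − 20Q. Set MR = MC: 107 − 20Q = 68 + 2Q → Q_m = 1.7727.
Price P_m = 107 − 10·1.7727 = 89.273; MC(Q_m) = 68 + 2·1.7727 = 71.5454.
Competitive Q* = 3.25, so ΔQ = 1.4773; wedge = 89.273 − 71.5454 = 17.7276.
DWL = ½ × 1.4773 × 17.7276 = $13.09 thousand.

$13.09 thousand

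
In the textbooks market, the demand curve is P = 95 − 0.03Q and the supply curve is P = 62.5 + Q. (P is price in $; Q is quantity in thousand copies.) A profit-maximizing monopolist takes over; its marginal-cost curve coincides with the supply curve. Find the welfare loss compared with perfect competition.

Competitive equilibrium: 95 − 0.03Q = 62.5 + Q → Q* = 31.5534, P* = 94.0534.
Marginal revenue: MR = 95 − 0.06Q. Set MR = MC: 95 − 0.06Q = 62.5 + Q → Q_m = 30.6604.
Price P_m = 95 − 0.03·30.6604 = 94.0802; MC(Q_m) = 62.5 + 1·30.6604 = 93.1604.
Competitive Q* = 31.5534, so ΔQ = 0.893; wedge = 94.0802 − 93.1604 = 0.9198.
Deadweight loss = ½ × 0.893 × 0.9198 = $0.41 thousand.

$0.41 thousand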